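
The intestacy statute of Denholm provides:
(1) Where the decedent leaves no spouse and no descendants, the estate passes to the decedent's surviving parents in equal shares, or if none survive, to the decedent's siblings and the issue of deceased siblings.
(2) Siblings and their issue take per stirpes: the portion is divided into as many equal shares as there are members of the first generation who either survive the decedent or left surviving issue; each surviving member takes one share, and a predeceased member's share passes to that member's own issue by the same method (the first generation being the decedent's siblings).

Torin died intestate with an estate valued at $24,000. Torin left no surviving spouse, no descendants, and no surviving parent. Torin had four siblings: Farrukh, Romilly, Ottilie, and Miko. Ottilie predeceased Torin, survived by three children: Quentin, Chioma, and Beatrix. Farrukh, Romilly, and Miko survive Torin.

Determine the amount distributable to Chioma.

Chioma receives $2,000.

The entire $24,000 passes to the siblings and their issue.
That amount ($24,000) is divided into 4 shares of $6,000: Farrukh, Romilly, and Miko each take $6,000; Ottilie's $6,000 share passes to Ottilie's issue.
Ottilie's share ($6,000) is divided into 3 shares of $2,000: Quentin, Chioma, and Beatrix each take $2,000.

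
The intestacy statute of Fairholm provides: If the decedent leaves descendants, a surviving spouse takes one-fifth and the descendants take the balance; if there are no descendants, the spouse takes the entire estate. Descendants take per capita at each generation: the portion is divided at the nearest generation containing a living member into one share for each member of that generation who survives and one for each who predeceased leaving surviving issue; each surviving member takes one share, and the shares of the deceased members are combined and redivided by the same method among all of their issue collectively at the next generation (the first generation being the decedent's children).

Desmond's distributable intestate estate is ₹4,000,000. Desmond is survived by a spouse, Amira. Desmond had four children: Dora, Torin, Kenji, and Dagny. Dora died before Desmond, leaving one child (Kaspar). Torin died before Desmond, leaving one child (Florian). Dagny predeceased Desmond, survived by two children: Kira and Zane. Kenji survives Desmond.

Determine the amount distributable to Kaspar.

Amira takes one-fifth of ₹4,000,000 = ₹800,000. The remaining ₹3,200,000 passes to the descendants.
The descendants' portion (₹3,200,000) is divided at the children's generation into 4 shares of ₹800,000. Kenji takes ₹800,000. The 3 shares of the deceased (Dora, Torin, and Dagny) are combined into a pool of ₹2,400,000.
That pool (₹2,400,000) is divided at the grandchildren's generation equally among Kaspar, Florian, Kira, and Zane: ₹600,000 each.

Kaspar receives ₹600,000.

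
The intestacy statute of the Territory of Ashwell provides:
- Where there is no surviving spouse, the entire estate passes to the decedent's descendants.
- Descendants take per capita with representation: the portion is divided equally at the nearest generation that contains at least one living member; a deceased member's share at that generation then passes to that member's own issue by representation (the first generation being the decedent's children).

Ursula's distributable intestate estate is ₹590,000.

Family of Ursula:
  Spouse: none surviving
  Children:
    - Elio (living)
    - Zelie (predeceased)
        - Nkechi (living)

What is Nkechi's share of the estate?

The entire ₹590,000 passes to the descendants.
That amount (₹590,000) is divided into 2 shares of ₹295,000: Elio takes ₹295,000; Zelie's ₹295,000 share passes to Zelie's issue.
Zelie's share (₹295,000) passes entirely to Nkechi.

Nkechi receives ₹295,000.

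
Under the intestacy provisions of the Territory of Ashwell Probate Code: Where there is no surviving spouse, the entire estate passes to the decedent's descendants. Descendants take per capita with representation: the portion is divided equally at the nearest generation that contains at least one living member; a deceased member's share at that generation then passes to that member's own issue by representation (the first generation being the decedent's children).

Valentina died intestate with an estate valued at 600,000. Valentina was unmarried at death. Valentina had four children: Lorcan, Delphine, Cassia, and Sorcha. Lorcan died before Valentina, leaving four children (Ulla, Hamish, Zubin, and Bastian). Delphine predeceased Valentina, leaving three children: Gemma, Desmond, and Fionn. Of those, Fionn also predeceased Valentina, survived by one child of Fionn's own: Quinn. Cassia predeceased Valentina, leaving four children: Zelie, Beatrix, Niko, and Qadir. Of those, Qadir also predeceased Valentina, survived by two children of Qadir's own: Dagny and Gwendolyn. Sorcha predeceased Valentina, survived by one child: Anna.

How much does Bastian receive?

Bastian receives 50,000.

The entire 600,000 passes to the descendants.
No child survives, so the initial division is made at the grandchildren's generation.
That amount (600,000) is divided into 12 shares of 50,000: Ulla, Hamish, Zubin, Bastian, Gemma, Desmond, Zelie, Beatrix, Niko, and Anna each take 50,000; Fionn's 50,000 share passes to Fionn's issue; Qadir's 50,000 share passes to Qadir's issue.
Fionn's share (50,000) passes entirely to Quinn.
Qadir's share (50,000) is divided into 2 shares of 25,000: Dagny and Gwendolyn each take 25,000.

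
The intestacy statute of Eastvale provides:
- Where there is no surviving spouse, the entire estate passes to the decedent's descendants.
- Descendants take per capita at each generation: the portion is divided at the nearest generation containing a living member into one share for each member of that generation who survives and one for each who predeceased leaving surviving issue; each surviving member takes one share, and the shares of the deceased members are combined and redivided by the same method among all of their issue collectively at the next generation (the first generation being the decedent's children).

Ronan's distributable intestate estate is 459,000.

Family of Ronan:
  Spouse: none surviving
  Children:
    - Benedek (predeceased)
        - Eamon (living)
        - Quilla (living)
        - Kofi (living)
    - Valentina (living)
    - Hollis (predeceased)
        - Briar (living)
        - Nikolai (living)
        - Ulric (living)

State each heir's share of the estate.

The entire 459,000 passes to the descendants.
That amount (459,000) is divided at the children's generation into 3 shares of 153,000. Valentina takes 153,000. The 2 shares of the deceased (Benedek and Hollis) are combined into a pool of 306,000.
That pool (306,000) is divided at the grandchildren's generation equally among Eamon, Quilla, Kofi, Briar, Nikolai, and Ulric: 51,000 each.

Eamon: 51,000; Quilla: 51,000; Kofi: 51,000; Valentina: 153,000; Briar: 51,000; Nikolai: 51,000; Ulric: 51,000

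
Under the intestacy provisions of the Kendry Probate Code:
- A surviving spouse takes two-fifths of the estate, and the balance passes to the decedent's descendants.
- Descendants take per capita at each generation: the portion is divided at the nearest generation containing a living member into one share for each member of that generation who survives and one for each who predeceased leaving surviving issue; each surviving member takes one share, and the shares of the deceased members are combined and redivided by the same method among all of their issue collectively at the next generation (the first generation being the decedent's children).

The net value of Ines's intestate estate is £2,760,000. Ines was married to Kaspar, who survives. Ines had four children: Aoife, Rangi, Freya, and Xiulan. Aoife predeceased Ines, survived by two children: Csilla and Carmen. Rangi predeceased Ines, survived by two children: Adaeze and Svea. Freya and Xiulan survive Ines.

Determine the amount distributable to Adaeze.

Adaeze receives £207,000.

Kaspar takes two-fifths of £2,760,000 = £1,104,000. The remaining £1,656,000 passes to the descendants.
The descendants' portion (£1,656,000) is divided at the children's generation into 4 shares of £414,000. Freya and Xiulan each take £414,000. The 2 shares of the deceased (Aoife and Rangi) are combined into a pool of £828,000.
That pool (£828,000) is divided at the grandchildren's generation equally among Csilla, Carmen, Adaeze, and Svea: £207,000 each.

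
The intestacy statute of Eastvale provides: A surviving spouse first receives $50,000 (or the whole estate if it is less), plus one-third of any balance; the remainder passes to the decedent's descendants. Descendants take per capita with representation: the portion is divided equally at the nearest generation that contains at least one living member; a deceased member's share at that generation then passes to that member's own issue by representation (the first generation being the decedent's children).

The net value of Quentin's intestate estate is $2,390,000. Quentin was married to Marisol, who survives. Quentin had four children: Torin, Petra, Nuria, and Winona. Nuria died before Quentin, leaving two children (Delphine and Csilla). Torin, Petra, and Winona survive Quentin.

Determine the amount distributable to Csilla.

Csilla receives $195,000.

Marisol first takes $50,000, leaving a balance of $2,340,000. Marisol then takes one-third of the balance ($780,000), for a total of $830,000. The remaining $1,560,000 passes to the descendants.
The descendants' portion ($1,560,000) is divided into 4 shares of $390,000: Torin, Petra, and Winona each take $390,000; Nuria's $390,000 share passes to Nuria's issue.
Nuria's share ($390,000) is divided into 2 shares of $195,000: Delphine and Csilla each take $195,000.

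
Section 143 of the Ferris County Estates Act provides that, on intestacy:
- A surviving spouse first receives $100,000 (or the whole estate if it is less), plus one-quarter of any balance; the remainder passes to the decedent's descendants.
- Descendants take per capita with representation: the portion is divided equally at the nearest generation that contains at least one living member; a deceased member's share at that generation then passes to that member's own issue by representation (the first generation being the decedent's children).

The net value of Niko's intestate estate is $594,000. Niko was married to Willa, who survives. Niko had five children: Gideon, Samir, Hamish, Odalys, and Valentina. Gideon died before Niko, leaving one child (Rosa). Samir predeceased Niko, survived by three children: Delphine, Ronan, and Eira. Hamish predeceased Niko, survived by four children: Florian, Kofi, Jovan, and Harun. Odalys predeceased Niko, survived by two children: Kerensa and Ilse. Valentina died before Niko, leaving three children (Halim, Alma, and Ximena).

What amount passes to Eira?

Willa first takes $100,000, leaving a balance of $494,000. Willa then takes one-quarter of the balance ($123,500), for a total of $223,500. The remaining $370,500 passes to the descendants.
No child survives, so the initial division is made at the grandchildren's generation.
The descendants' portion ($370,500) is divided into 13 shares of $28,500: Rosa, Delphine, Ronan, Eira, Florian, Kofi, Jovan, Harun, Kerensa, Ilse, Halim, Alma, and Ximena each take $28,500.

Eira receives $28,500.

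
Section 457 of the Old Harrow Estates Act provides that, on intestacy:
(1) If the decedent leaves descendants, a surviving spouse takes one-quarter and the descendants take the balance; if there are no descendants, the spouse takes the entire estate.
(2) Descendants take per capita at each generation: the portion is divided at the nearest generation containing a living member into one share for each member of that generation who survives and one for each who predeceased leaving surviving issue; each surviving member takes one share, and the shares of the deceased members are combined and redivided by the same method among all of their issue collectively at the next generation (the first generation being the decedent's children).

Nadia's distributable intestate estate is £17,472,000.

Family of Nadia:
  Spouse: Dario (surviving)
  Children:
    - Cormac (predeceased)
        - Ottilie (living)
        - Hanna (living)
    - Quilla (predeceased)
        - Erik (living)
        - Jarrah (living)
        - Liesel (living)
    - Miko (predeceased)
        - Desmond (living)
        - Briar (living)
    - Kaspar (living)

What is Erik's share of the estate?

Dario takes one-quarter of £17,472,000 = £4,368,000. The remaining £13,104,000 passes to the descendants.
The descendants' portion (£13,104,000) is divided at the children's generation into 4 shares of £3,276,000. Kaspar takes £3,276,000. The 3 shares of the deceased (Cormac, Quilla, and Miko) are combined into a pool of £9,828,000.
That pool (£9,828,000) is divided at the grandchildren's generation equally among Ottilie, Hanna, Erik, Jarrah, Liesel, Desmond, and Briar: £1,404,000 each.

Erik receives £1,404,000.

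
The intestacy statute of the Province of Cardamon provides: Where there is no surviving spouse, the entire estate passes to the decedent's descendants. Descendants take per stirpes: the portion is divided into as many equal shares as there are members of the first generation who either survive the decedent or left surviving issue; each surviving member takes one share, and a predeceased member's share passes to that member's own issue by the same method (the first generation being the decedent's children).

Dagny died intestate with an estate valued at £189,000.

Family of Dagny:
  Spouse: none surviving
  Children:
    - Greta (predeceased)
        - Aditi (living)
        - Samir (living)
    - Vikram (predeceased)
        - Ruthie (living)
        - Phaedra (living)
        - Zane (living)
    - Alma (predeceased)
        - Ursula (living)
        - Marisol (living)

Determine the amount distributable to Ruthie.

The entire £189,000 passes to the descendants.
That amount (£189,000) is divided into 3 shares of £63,000: Greta's £63,000 share passes to Greta's issue; Vikram's £63,000 share passes to Vikram's issue; Alma's £63,000 share passes to Alma's issue.
Greta's share (£63,000) is divided into 2 shares of £31,500: Aditi and Samir each take £31,500.
Vikram's share (£63,000) is divided into 3 shares of £21,000: Ruthie, Phaedra, and Zane each take £21,000.
Alma's share (£63,000) is divided into 2 shares of £31,500: Ursula and Marisol each take £31,500.

Ruthie receives £21,000.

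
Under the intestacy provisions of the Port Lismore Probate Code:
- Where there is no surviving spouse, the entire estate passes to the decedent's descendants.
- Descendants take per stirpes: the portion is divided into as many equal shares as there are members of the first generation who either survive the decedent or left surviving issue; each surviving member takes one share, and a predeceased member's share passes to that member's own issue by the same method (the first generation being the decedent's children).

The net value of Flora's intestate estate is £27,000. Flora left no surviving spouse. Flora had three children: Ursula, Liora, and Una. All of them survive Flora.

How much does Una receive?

The entire £27,000 passes to the descendants.
That amount (£27,000) is divided into 3 shares of £9,000: Ursula, Liora, and Una each take £9,000.

Una receives £9,000.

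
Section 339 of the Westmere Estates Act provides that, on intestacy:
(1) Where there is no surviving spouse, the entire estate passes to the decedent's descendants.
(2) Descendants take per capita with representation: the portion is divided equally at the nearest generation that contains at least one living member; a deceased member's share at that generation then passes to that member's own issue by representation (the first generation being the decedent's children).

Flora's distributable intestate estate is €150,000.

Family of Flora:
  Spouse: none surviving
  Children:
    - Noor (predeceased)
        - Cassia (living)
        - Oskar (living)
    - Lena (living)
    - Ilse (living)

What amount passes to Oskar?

Oskar receives €25,000.

The entire €150,000 passes to the descendants.
That amount (€150,000) is divided into 3 shares of €50,000: Lena and Ilse each take €50,000; Noor's €50,000 share passes to Noor's issue.
Noor's share (€50,000) is divided into 2 shares of €25,000: Cassia and Oskar each take €25,000.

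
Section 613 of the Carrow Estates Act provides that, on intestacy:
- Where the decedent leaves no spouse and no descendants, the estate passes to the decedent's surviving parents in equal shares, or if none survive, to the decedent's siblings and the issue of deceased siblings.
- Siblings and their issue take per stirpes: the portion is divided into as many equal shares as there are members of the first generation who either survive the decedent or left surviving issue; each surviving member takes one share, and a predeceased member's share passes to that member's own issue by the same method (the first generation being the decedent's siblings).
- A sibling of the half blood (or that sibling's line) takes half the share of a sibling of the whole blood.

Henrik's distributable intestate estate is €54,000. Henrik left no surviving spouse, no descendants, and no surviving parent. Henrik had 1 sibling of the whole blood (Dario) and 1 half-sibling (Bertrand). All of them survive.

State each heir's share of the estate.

Bertrand: €18,000; Dario: €36,000

The entire €54,000 passes to the siblings and their issue.
Counting each half-blood sibling's line as half a unit, there are 3/2 units in €54,000, so one unit is €36,000. Whole-blood lines (Dario) take €36,000 each; half-blood lines (Bertrand) take €18,000 each.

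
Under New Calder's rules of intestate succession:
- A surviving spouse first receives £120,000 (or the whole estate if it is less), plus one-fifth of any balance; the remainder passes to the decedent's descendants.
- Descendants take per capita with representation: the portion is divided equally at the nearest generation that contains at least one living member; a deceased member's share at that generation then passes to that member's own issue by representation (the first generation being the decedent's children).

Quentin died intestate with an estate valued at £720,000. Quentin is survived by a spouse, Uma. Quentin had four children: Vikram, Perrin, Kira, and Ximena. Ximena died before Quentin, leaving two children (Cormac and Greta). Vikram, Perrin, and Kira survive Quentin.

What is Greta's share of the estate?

Greta receives £60,000.

Uma first takes £120,000, leaving a balance of £600,000. Uma then takes one-fifth of the balance (£120,000), for a total of £240,000. The remaining £480,000 passes to the descendants.
The descendants' portion (£480,000) is divided into 4 shares of £120,000: Vikram, Perrin, and Kira each take £120,000; Ximena's £120,000 share passes to Ximena's issue.
Ximena's share (£120,000) is divided into 2 shares of £60,000: Cormac and Greta each take £60,000.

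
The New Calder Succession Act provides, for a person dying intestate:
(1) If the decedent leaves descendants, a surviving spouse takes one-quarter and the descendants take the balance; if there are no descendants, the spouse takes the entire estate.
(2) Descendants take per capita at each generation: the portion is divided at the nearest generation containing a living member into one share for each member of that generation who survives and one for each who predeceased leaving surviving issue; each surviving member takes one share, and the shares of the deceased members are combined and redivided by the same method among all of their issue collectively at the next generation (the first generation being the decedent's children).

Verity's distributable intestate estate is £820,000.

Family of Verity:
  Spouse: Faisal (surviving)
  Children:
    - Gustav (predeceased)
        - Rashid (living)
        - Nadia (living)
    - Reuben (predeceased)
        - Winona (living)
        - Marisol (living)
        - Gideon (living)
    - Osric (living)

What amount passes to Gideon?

Gideon receives £82,000.

Faisal takes one-quarter of £820,000 = £205,000. The remaining £615,000 passes to the descendants.
The descendants' portion (£615,000) is divided at the children's generation into 3 shares of £205,000. Osric takes £205,000. The 2 shares of the deceased (Gustav and Reuben) are combined into a pool of £410,000.
That pool (£410,000) is divided at the grandchildren's generation equally among Rashid, Nadia, Winona, Marisol, and Gideon: £82,000 each.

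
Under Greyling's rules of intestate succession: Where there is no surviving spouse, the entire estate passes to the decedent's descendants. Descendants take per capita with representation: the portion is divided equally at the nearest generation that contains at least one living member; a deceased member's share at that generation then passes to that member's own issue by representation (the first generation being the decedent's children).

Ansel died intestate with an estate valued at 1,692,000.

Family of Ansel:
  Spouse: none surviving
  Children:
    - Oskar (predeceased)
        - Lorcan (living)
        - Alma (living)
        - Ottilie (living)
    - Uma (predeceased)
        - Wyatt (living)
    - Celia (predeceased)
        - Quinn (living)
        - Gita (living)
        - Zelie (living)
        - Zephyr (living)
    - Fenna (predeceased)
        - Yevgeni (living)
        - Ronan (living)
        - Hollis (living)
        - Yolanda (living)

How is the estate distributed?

The entire 1,692,000 passes to the descendants.
No child survives, so the initial division is made at the grandchildren's generation.
That amount (1,692,000) is divided into 12 shares of 141,000: Lorcan, Alma, Ottilie, Wyatt, Quinn, Gita, Zelie, Zephyr, Yevgeni, Ronan, Hollis, and Yolanda each take 141,000.

Lorcan: 141,000; Alma: 141,000; Ottilie: 141,000; Wyatt: 141,000; Quinn: 141,000; Gita: 141,000; Zelie: 141,000; Zephyr: 141,000; Yevgeni: 141,000; Ronan: 141,000; Hollis: 141,000; Yolanda: 141,000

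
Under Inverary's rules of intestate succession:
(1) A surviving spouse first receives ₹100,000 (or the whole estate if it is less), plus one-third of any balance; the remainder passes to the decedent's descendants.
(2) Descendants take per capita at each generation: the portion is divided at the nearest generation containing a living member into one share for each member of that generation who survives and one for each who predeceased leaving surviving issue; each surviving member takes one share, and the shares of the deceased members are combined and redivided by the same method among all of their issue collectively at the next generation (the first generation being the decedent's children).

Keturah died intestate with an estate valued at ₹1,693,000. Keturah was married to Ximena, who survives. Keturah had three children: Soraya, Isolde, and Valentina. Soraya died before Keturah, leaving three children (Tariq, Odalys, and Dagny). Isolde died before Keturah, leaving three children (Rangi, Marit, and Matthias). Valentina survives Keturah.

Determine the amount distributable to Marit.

Ximena first takes ₹100,000, leaving a balance of ₹1,593,000. Ximena then takes one-third of the balance (₹531,000), for a total of ₹631,000. The remaining ₹1,062,000 passes to the descendants.
The descendants' portion (₹1,062,000) is divided at the children's generation into 3 shares of ₹354,000. Valentina takes ₹354,000. The 2 shares of the deceased (Soraya and Isolde) are combined into a pool of ₹708,000.
That pool (₹708,000) is divided at the grandchildren's generation equally among Tariq, Odalys, Dagny, Rangi, Marit, and Matthias: ₹118,000 each.

Marit receives ₹118,000.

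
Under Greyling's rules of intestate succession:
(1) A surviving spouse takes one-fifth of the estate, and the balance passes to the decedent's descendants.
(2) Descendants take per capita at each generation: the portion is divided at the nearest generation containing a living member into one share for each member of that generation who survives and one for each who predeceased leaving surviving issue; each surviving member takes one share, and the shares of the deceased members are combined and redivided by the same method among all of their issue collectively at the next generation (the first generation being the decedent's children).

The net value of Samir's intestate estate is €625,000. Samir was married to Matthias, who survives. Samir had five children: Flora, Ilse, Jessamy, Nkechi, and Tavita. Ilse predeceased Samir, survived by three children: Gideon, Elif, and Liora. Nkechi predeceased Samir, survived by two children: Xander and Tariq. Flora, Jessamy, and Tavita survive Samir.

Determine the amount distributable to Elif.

Matthias takes one-fifth of €625,000 = €125,000. The remaining €500,000 passes to the descendants.
The descendants' portion (€500,000) is divided at the children's generation into 5 shares of €100,000. Flora, Jessamy, and Tavita each take €100,000. The 2 shares of the deceased (Ilse and Nkechi) are combined into a pool of €200,000.
That pool (€200,000) is divided at the grandchildren's generation equally among Gideon, Elif, Liora, Xander, and Tariq: €40,000 each.

Elif receives €40,000.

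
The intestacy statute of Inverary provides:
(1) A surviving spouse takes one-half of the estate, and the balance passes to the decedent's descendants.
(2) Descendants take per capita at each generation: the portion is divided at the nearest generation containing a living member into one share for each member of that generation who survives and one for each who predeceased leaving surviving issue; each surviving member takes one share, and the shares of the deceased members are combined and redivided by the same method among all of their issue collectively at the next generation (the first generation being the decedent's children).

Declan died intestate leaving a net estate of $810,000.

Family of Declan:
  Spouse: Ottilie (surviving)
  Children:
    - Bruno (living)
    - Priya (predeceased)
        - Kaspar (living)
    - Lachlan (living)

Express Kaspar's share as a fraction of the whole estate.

Kaspar receives 1/6 of the estate.

Ottilie takes one-half of $810,000 = $405,000. The remaining $405,000 passes to the descendants.
The descendants' portion ($405,000) is divided at the children's generation into 3 shares of $135,000. Bruno and Lachlan each take $135,000. The remaining share for the deceased Priya ($135,000) is carried to the next generation.
That pool ($135,000) passes entirely to Kaspar, the sole taker at the grandchildren's generation.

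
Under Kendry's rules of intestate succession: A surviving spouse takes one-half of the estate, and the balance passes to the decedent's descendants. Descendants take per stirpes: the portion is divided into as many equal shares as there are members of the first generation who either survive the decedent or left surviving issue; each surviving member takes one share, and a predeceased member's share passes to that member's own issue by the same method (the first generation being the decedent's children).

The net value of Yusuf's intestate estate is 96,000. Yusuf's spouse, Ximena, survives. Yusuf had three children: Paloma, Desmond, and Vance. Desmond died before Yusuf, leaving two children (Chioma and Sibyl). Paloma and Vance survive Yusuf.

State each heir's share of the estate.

Ximena takes one-half of 96,000 = 48,000. The remaining 48,000 passes to the descendants.
The descendants' portion (48,000) is divided into 3 shares of 16,000: Paloma and Vance each take 16,000; Desmond's 16,000 share passes to Desmond's issue.
Desmond's share (16,000) is divided into 2 shares of 8,000: Chioma and Sibyl each take 8,000.

Ximena: 48,000; Paloma: 16,000; Chioma: 8,000; Sibyl: 8,000; Vance: 16,000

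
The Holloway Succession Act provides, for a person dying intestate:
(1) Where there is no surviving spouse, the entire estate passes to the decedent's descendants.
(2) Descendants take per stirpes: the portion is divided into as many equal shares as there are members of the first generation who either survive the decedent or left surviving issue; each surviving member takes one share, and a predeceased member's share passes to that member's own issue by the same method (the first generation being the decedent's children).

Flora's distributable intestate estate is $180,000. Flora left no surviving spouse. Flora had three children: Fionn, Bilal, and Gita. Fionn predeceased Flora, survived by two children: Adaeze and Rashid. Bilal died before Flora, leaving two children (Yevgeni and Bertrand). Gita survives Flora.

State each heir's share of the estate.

Adaeze: $30,000; Rashid: $30,000; Yevgeni: $30,000; Bertrand: $30,000; Gita: $60,000

The entire $180,000 passes to the descendants.
That amount ($180,000) is divided into 3 shares of $60,000: Gita takes $60,000; Fionn's $60,000 share passes to Fionn's issue; Bilal's $60,000 share passes to Bilal's issue.
Fionn's share ($60,000) is divided into 2 shares of $30,000: Adaeze and Rashid each take $30,000.
Bilal's share ($60,000) is divided into 2 shares of $30,000: Yevgeni and Bertrand each take $30,000.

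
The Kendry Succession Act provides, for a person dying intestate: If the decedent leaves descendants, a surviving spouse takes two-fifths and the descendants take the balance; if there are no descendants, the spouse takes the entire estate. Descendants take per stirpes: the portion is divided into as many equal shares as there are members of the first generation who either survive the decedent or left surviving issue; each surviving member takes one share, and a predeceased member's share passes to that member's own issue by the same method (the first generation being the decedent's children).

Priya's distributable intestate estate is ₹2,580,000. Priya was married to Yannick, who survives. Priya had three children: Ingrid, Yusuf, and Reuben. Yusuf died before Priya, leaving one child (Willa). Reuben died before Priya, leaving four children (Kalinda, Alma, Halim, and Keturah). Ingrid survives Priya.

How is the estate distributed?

Yannick: ₹1,032,000; Ingrid: ₹516,000; Willa: ₹516,000; Kalinda: ₹129,000; Alma: ₹129,000; Halim: ₹129,000; Keturah: ₹129,000

Yannick takes two-fifths of ₹2,580,000 = ₹1,032,000. The remaining ₹1,548,000 passes to the descendants.
The descendants' portion (₹1,548,000) is divided into 3 shares of ₹516,000: Ingrid takes ₹516,000; Yusuf's ₹516,000 share passes to Yusuf's issue; Reuben's ₹516,000 share passes to Reuben's issue.
Yusuf's share (₹516,000) passes entirely to Willa.
Reuben's share (₹516,000) is divided into 4 shares of ₹129,000: Kalinda, Alma, Halim, and Keturah each take ₹129,000.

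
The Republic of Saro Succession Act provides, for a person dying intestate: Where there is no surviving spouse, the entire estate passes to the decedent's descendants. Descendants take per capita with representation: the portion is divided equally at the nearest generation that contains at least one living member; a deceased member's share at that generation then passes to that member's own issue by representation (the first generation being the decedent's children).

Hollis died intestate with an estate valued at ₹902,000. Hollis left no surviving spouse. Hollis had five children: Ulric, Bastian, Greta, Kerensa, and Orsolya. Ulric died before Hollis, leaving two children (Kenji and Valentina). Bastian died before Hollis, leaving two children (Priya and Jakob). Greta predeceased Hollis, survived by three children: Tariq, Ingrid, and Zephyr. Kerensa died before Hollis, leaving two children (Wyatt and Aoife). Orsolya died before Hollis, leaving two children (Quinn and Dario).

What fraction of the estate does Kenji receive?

The entire ₹902,000 passes to the descendants.
No child survives, so the initial division is made at the grandchildren's generation.
That amount (₹902,000) is divided into 11 shares of ₹82,000: Kenji, Valentina, Priya, Jakob, Tariq, Ingrid, Zephyr, Wyatt, Aoife, Quinn, and Dario each take ₹82,000.

Kenji receives 1/11 of the estate.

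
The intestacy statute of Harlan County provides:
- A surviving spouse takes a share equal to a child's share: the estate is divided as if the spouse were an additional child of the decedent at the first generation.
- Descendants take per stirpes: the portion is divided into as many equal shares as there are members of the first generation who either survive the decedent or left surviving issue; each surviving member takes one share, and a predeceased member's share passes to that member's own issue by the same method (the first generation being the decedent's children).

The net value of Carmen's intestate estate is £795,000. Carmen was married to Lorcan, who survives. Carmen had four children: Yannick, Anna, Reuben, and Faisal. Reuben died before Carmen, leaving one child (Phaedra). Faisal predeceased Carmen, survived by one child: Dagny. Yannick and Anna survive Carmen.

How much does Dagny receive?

The spouse counts as an additional share at the children's level, so there are 5 primary shares of £159,000. Lorcan takes one such share (£159,000).
The children's combined portion (£636,000) is divided into 4 shares of £159,000: Yannick and Anna each take £159,000; Reuben's £159,000 share passes to Reuben's issue; Faisal's £159,000 share passes to Faisal's issue.
Reuben's share (£159,000) passes entirely to Phaedra.
Faisal's share (£159,000) passes entirely to Dagny.

Dagny receives £159,000.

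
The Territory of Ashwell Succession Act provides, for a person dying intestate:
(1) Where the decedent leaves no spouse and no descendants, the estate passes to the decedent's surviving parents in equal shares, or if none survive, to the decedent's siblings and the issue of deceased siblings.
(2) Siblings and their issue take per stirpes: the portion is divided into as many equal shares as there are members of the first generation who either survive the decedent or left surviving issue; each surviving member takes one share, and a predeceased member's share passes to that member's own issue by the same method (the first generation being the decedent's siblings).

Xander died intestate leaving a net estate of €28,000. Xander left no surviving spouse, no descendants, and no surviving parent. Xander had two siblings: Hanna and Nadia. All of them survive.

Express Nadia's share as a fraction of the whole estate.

The entire €28,000 passes to the siblings and their issue.
That amount (€28,000) is divided into 2 shares of €14,000: Hanna and Nadia each take €14,000.

Nadia receives 1/2 of the estate.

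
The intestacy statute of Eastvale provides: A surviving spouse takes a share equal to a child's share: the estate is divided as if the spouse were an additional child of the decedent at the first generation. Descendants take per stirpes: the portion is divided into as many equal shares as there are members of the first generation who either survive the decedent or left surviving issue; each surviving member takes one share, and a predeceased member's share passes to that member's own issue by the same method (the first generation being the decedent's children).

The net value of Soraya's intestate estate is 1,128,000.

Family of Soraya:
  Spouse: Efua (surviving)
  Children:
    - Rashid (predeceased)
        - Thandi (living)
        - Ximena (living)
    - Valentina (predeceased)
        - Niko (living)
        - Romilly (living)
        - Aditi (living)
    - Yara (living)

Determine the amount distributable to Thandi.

Thandi receives 141,000.

The spouse counts as an additional share at the children's level, so there are 4 primary shares of 282,000. Efua takes one such share (282,000).
The children's combined portion (846,000) is divided into 3 shares of 282,000: Yara takes 282,000; Rashid's 282,000 share passes to Rashid's issue; Valentina's 282,000 share passes to Valentina's issue.
Rashid's share (282,000) is divided into 2 shares of 141,000: Thandi and Ximena each take 141,000.
Valentina's share (282,000) is divided into 3 shares of 94,000: Niko, Romilly, and Aditi each take 94,000.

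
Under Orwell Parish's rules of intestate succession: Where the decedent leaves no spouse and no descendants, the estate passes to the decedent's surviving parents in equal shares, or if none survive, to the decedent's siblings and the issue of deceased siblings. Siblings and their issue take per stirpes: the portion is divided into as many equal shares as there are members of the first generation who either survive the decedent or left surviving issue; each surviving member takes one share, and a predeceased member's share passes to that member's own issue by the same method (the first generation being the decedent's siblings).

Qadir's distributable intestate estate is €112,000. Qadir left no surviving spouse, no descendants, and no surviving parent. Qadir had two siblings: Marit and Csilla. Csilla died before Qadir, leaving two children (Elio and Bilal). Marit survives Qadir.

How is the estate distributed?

Marit: €56,000; Elio: €28,000; Bilal: €28,000

The entire €112,000 passes to the siblings and their issue.
That amount (€112,000) is divided into 2 shares of €56,000: Marit takes €56,000; Csilla's €56,000 share passes to Csilla's issue.
Csilla's share (€56,000) is divided into 2 shares of €28,000: Elio and Bilal each take €28,000.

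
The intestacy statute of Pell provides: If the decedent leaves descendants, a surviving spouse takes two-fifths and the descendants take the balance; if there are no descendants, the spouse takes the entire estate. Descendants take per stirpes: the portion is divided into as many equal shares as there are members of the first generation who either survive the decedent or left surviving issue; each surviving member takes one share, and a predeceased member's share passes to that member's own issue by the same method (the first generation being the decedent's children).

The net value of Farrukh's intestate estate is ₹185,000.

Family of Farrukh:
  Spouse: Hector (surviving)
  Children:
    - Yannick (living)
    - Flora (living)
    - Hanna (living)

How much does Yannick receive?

Hector takes two-fifths of ₹185,000 = ₹74,000. The remaining ₹111,000 passes to the descendants.
The descendants' portion (₹111,000) is divided into 3 shares of ₹37,000: Yannick, Flora, and Hanna each take ₹37,000.

Yannick receives ₹37,000.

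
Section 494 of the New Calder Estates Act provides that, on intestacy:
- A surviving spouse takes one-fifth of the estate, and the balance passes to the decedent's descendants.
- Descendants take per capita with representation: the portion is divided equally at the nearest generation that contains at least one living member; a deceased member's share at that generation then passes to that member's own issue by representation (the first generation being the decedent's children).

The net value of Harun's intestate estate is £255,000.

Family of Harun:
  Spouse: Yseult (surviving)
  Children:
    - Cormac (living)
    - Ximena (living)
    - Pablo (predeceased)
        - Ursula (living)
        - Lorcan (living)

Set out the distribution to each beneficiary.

Yseult: £51,000; Cormac: £68,000; Ximena: £68,000; Ursula: £34,000; Lorcan: £34,000

Yseult takes one-fifth of £255,000 = £51,000. The remaining £204,000 passes to the descendants.
The descendants' portion (£204,000) is divided into 3 shares of £68,000: Cormac and Ximena each take £68,000; Pablo's £68,000 share passes to Pablo's issue.
Pablo's share (£68,000) is divided into 2 shares of £34,000: Ursula and Lorcan each take £34,000.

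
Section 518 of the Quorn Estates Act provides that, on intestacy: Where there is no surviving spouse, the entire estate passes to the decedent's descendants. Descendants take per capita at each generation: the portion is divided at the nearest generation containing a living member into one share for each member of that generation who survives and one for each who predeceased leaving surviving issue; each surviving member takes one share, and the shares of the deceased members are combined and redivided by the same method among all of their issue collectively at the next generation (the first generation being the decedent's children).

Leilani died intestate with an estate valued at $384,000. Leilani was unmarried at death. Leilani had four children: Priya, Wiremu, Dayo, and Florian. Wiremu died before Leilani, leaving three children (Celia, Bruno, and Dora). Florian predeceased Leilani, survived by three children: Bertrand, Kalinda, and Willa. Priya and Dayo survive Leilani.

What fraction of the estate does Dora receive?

The entire $384,000 passes to the descendants.
That amount ($384,000) is divided at the children's generation into 4 shares of $96,000. Priya and Dayo each take $96,000. The 2 shares of the deceased (Wiremu and Florian) are combined into a pool of $192,000.
That pool ($192,000) is divided at the grandchildren's generation equally among Celia, Bruno, Dora, Bertrand, Kalinda, and Willa: $32,000 each.

Dora receives 1/12 of the estate.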